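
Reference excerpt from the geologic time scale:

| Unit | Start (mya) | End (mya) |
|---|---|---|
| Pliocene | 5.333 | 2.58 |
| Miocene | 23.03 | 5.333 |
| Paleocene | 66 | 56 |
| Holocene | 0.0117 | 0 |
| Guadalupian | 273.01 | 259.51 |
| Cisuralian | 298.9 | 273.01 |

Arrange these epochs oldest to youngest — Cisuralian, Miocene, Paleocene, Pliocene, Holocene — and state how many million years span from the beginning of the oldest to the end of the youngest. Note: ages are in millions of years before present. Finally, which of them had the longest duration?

From the excerpt: Cisuralian 298.9–273.01; Miocene 23.03–5.333; Paleocene 66–56; Pliocene 5.333–2.58; Holocene 0.0117–0 (Ma).
Larger Ma is earlier, so the oldest is Cisuralian and the youngest is Holocene; oldest to youngest: Cisuralian, Paleocene, Miocene, Pliocene, Holocene.
Oldest start 298.9 minus youngest end 0 gives 298.9 Myr overall.
Individual lengths (start − end): Cisuralian 25.89; Miocene 17.697; Paleocene 10; Holocene 0.0117; Pliocene 2.753. The largest is Cisuralian at 25.89 Myr.

Cisuralian, Paleocene, Miocene, Pliocene, Holocene; total span 298.9 Myr; longest is Cisuralian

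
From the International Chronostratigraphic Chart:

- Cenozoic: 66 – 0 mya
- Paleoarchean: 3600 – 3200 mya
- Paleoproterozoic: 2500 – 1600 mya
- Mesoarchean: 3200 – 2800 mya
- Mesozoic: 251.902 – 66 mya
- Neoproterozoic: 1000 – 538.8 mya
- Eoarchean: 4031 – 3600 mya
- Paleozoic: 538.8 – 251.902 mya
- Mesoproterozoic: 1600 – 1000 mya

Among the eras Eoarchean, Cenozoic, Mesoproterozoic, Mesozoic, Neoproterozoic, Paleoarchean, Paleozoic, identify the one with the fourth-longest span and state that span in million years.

Paleoarchean, 400 million years

Durations: Eoarchean 431; Cenozoic 66; Mesoproterozoic 600; Mesozoic 185.902; Neoproterozoic 461.2; Paleoarchean 400; Paleozoic 286.898 Myr.
Sorted longest-first: Mesoproterozoic (600), Neoproterozoic (461.2), Eoarchean (431), Paleoarchean (400), Paleozoic (286.898), Mesozoic (185.902), Cenozoic (66).
The fourth longest is Paleoarchean at 400 Myr.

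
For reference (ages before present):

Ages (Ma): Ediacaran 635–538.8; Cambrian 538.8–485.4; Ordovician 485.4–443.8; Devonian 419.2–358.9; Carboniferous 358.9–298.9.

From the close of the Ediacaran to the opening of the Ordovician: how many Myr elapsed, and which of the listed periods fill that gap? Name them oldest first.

The Ediacaran closes at 538.8 Ma and the Ordovician opens at 485.4 Ma, so the interval is 538.8 − 485.4 = 53.4 Myr.
A period fits inside if it starts at or after 538.8 Ma and ends at or before 485.4 Ma; oldest first that gives Cambrian.

53.4 million years; Cambrian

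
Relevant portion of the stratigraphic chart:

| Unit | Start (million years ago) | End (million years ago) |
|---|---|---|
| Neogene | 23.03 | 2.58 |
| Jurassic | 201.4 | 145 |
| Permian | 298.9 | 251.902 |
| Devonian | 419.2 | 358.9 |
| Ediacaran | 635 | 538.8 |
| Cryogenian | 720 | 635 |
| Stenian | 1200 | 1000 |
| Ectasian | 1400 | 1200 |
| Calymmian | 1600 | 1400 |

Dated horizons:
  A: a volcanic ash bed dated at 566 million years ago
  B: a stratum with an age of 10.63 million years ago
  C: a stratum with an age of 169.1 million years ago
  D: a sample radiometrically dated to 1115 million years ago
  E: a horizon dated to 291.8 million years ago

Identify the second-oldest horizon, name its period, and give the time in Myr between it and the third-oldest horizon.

Sorted oldest-first by Ma: D (1115), A (566), E (291.8), C (169.1), B (10.63).
The second oldest is A at 566 Ma, which lies in 635–538.8 Ma: the Ediacaran.
The third oldest is E at 291.8 Ma; separation = |566 − 291.8| = 274.2 Myr.

A, in the Ediacaran; 274.2 million years to E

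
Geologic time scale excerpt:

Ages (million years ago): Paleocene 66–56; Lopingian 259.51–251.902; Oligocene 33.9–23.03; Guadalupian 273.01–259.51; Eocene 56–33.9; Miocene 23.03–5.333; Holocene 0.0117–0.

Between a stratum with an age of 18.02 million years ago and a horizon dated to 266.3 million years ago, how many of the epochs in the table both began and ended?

4

The older date is 266.3 Ma and the younger is 18.02 Ma.
Epochs with start < 266.3 and end > 18.02 Ma: Lopingian (259.51–251.902), Paleocene (66–56), Eocene (56–33.9), Oligocene (33.9–23.03).
That is 4 complete epochs.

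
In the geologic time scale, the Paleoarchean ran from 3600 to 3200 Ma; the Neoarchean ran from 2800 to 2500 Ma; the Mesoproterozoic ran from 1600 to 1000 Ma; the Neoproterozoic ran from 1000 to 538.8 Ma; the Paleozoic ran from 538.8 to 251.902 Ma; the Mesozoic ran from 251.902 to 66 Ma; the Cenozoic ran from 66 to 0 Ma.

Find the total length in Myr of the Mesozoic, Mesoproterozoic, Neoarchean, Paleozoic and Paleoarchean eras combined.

Duration is start − end for each: (251.902 − 66) + (1600 − 1000) + (2800 − 2500) + (538.8 − 251.902) + (3600 − 3200).
That is 185.902 + 600 + 300 + 286.898 + 400, which totals 1772.8 million years.

1772.8 million years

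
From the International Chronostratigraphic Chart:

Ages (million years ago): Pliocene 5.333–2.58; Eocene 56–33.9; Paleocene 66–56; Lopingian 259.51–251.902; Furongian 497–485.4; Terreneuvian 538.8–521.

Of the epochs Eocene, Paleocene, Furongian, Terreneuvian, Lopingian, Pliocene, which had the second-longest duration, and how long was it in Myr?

Terreneuvian, 17.8 million years

Durations: Eocene 22.1; Paleocene 10; Furongian 11.6; Terreneuvian 17.8; Lopingian 7.608; Pliocene 2.753 Myr.
Sorted longest-first: Eocene (22.1), Terreneuvian (17.8), Furongian (11.6), Paleocene (10), Lopingian (7.608), Pliocene (2.753).
The second longest is Terreneuvian at 17.8 Myr.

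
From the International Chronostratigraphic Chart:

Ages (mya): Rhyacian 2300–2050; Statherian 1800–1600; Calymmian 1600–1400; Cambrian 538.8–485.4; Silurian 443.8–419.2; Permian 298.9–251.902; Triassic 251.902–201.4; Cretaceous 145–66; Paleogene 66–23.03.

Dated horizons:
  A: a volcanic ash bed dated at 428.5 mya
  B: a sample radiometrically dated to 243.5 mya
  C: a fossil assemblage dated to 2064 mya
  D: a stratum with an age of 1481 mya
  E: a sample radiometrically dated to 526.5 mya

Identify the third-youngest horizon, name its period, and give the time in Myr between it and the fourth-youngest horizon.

E, in the Cambrian; 954.5 million years to D

Smaller Ma means younger, so youngest first: B 243.5 < A 428.5 < E 526.5 < D 1481 < C 2064.
Counting 3 along gives E (526.5 Ma); the excerpt puts that inside the Cambrian, 538.8–485.4 Ma.
Next in line is D (1481 Ma), and 1481 − 526.5 = 954.5 Myr.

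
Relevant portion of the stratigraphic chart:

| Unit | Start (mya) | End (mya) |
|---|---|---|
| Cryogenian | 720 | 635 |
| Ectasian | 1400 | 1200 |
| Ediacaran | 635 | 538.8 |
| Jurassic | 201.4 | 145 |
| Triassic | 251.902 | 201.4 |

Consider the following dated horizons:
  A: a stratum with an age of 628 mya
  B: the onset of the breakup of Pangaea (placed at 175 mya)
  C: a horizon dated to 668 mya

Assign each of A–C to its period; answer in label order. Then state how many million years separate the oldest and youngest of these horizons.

A: 628 Ma lies in 635–538.8 Ma, so Ediacaran.
B: 175 Ma lies in 201.4–145 Ma, so Jurassic.
C: 668 Ma lies in 720–635 Ma, so Cryogenian.
Oldest = 668 Ma, youngest = 175 Ma → span 493 Myr.

A — Ediacaran; B — Jurassic; C — Cryogenian; span 493 million years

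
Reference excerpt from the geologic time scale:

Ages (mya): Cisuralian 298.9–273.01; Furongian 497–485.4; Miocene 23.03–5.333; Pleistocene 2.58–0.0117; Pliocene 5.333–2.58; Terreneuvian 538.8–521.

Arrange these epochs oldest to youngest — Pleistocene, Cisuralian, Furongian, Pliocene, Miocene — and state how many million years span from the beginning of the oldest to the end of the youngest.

Start ages (Ma): Furongian 497, Cisuralian 298.9, Miocene 23.03, Pliocene 5.333, Pleistocene 2.58.
Ordered oldest to youngest: Furongian, Cisuralian, Miocene, Pliocene, Pleistocene.
Span = 497 − 0.0117 = 496.9883 Myr.

Furongian, Cisuralian, Miocene, Pliocene, Pleistocene; total span 496.9883 Myr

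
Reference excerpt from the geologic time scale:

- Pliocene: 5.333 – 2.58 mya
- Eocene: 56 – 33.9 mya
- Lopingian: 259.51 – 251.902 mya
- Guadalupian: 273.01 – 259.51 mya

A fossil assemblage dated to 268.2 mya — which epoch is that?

268.2 Ma lies between 273.01 and 259.51 Ma, so it falls in the Guadalupian.

Guadalupian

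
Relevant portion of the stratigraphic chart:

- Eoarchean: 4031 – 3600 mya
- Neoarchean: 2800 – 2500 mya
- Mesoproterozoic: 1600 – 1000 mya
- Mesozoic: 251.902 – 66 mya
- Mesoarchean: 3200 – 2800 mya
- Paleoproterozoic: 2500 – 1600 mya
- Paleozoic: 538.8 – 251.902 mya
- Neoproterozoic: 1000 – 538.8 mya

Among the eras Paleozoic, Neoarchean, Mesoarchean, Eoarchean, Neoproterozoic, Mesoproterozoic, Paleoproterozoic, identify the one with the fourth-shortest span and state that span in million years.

Start − end for each: Paleozoic 538.8 − 251.902 = 286.898; Neoarchean 2800 − 2500 = 300; Mesoarchean 3200 − 2800 = 400; Eoarchean 4031 − 3600 = 431; Neoproterozoic 1000 − 538.8 = 461.2; Mesoproterozoic 1600 − 1000 = 600; Paleoproterozoic 2500 − 1600 = 900.
Ranking these from shortest: Paleozoic < Neoarchean < Mesoarchean < Eoarchean < Neoproterozoic < Mesoproterozoic < Paleoproterozoic.
Position 4 in that ranking is Eoarchean, which lasted 431 Myr.

Eoarchean, 431 million years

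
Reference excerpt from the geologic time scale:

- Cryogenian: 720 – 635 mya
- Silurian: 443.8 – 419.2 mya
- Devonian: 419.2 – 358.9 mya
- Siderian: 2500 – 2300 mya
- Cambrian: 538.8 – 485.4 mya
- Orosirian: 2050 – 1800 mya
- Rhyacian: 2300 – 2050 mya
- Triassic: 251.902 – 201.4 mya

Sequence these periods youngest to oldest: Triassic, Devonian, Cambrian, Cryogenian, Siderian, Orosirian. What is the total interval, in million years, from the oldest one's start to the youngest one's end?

From the excerpt: Triassic 251.902–201.4; Devonian 419.2–358.9; Cambrian 538.8–485.4; Cryogenian 720–635; Siderian 2500–2300; Orosirian 2050–1800 (Ma).
Larger Ma is earlier, so the oldest is Siderian and the youngest is Triassic; youngest to oldest: Triassic, Devonian, Cambrian, Cryogenian, Orosirian, Siderian.
Oldest start 2500 minus youngest end 201.4 gives 2298.6 Myr overall.

Triassic → Devonian → Cambrian → Cryogenian → Orosirian → Siderian; total span 2298.6 Myr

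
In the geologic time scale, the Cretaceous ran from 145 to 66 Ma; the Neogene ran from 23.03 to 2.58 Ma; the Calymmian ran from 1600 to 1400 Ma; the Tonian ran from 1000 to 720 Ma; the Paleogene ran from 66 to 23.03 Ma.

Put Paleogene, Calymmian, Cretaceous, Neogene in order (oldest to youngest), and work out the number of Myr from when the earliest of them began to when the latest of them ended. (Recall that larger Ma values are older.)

Calymmian, Cretaceous, Paleogene, Neogene; total span 1597.42 Myr

Start ages (Ma): Calymmian 1600, Cretaceous 145, Paleogene 66, Neogene 23.03.
Ordered oldest to youngest: Calymmian, Cretaceous, Paleogene, Neogene.
Span = 1600 − 2.58 = 1597.42 Myr.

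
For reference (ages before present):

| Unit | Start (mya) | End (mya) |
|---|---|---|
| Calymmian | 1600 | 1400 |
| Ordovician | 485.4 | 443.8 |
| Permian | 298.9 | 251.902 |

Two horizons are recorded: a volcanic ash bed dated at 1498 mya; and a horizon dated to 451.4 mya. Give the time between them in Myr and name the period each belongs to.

Elapsed time: 1498 − 451.4 = 1046.6 Myr.
1498 Ma lies within 1600–1400 Ma: Calymmian.
451.4 Ma lies within 485.4–443.8 Ma: Ordovician.

1046.6 million years apart; the first in the Calymmian, the second in the Ordovician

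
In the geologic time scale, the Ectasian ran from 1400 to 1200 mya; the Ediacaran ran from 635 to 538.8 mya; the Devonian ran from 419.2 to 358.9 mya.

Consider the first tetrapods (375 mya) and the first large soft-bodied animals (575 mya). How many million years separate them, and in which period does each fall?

Elapsed time: 575 − 375 = 200 Myr.
375 Ma lies within 419.2–358.9 Ma: Devonian.
575 Ma lies within 635–538.8 Ma: Ediacaran.

200 million years apart; the first in the Devonian, the second in the Ediacaran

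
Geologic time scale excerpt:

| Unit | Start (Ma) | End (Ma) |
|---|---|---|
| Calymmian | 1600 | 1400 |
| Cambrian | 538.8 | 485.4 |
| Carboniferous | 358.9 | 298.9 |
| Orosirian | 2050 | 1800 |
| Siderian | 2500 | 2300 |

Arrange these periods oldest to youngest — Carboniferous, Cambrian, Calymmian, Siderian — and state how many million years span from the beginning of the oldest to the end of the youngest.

Siderian, Calymmian, Cambrian, Carboniferous; total span 2201.1 Myr

From the excerpt: Carboniferous 358.9–298.9; Cambrian 538.8–485.4; Calymmian 1600–1400; Siderian 2500–2300 (Ma).
Larger Ma is earlier, so the oldest is Siderian and the youngest is Carboniferous; oldest to youngest: Siderian, Calymmian, Cambrian, Carboniferous.
Oldest start 2500 minus youngest end 298.9 gives 2201.1 Myr overall.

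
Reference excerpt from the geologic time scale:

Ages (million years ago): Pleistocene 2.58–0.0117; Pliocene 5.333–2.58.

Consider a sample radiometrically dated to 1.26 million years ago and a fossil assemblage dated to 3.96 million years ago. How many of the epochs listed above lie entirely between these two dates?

0

The older date is 3.96 Ma and the younger is 1.26 Ma.
No epoch both begins after 3.96 Ma and ends before 1.26 Ma, so the count is 0.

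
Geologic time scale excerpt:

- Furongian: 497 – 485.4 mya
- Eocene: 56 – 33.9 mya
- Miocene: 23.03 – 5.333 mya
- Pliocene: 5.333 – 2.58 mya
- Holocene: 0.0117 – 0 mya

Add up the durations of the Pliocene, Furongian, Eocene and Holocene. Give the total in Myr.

Each duration: Pliocene = 2.753; Furongian = 11.6; Eocene = 22.1; Holocene = 0.0117.
Sum: 2.753 + 11.6 + 22.1 + 0.0117 = 36.4647 Myr.

36.4647 million years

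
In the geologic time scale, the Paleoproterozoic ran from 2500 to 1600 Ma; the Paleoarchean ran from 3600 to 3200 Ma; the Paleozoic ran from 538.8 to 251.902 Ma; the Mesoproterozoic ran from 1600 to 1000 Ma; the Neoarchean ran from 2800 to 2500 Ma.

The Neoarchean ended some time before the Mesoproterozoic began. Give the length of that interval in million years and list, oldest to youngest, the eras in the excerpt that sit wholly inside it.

900 million years; Paleoproterozoic

End of Neoarchean = 2500 Ma; start of Mesoproterozoic = 1600 Ma.
Gap = 2500 − 1600 = 900 Myr.
Eras wholly inside 2500–1600 Ma: Paleoproterozoic (2500–1600).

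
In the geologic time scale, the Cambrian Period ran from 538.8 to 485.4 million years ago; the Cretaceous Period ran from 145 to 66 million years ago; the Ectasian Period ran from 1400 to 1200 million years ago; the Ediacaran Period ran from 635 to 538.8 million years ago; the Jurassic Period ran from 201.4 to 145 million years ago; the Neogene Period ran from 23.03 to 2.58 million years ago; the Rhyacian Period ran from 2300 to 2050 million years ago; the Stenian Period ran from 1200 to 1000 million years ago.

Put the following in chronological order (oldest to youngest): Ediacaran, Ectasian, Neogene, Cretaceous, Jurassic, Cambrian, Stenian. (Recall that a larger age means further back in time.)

Read off each span (Ma): Ediacaran 635–538.8; Ectasian 1400–1200; Neogene 23.03–2.58; Cretaceous 145–66; Jurassic 201.4–145; Cambrian 538.8–485.4; Stenian 1200–1000.
Larger Ma is older, so oldest→youngest is Ectasian, Stenian, Ediacaran, Cambrian, Jurassic, Cretaceous, Neogene.

Ectasian, Stenian, Ediacaran, Cambrian, Jurassic, Cretaceous, Neogene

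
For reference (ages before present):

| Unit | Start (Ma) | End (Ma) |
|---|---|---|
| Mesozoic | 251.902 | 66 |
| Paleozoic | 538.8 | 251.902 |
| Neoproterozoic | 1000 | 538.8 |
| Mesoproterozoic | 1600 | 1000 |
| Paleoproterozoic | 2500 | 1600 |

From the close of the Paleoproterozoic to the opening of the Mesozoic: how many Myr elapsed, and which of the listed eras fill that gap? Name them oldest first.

The Paleoproterozoic closes at 1600 Ma and the Mesozoic opens at 251.902 Ma, so the interval is 1600 − 251.902 = 1348.098 Myr.
An era fits inside if it starts at or after 1600 Ma and ends at or before 251.902 Ma; oldest first that gives Mesoproterozoic, Neoproterozoic, Paleozoic.

1348.098 million years; Mesoproterozoic, Neoproterozoic, Paleozoic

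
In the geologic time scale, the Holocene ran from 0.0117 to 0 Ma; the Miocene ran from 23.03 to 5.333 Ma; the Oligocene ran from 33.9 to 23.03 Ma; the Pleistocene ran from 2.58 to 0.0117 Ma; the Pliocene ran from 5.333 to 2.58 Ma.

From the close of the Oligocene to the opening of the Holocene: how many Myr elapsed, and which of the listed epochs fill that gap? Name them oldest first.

23.0183 million years; Miocene, Pliocene, Pleistocene

The Oligocene closes at 23.03 Ma and the Holocene opens at 0.0117 Ma, so the interval is 23.03 − 0.0117 = 23.0183 Myr.
An epoch fits inside if it starts at or after 23.03 Ma and ends at or before 0.0117 Ma; oldest first that gives Miocene, Pliocene, Pleistocene.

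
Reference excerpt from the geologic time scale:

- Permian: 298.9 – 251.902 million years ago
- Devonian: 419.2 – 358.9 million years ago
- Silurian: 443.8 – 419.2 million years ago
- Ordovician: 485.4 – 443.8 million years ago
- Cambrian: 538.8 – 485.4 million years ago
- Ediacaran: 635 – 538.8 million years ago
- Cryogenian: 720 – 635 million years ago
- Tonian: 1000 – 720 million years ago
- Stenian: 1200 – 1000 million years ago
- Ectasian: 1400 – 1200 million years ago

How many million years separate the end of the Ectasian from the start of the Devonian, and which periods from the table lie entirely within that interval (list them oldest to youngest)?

End of Ectasian = 1200 Ma; start of Devonian = 419.2 Ma.
Gap = 1200 − 419.2 = 780.8 Myr.
Periods wholly inside 1200–419.2 Ma: Stenian (1200–1000), Tonian (1000–720), Cryogenian (720–635), Ediacaran (635–538.8), Cambrian (538.8–485.4), Ordovician (485.4–443.8), Silurian (443.8–419.2).

780.8 million years; Stenian, Tonian, Cryogenian, Ediacaran, Cambrian, Ordovician, Silurian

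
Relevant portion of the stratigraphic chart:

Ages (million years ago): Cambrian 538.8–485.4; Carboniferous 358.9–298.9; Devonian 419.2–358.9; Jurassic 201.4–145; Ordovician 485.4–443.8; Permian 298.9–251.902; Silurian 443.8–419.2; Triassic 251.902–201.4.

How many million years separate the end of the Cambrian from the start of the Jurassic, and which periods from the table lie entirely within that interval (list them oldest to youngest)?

The Cambrian closes at 485.4 Ma and the Jurassic opens at 201.4 Ma, so the interval is 485.4 − 201.4 = 284 Myr.
A period fits inside if it starts at or after 485.4 Ma and ends at or before 201.4 Ma; oldest first that gives Ordovician, Silurian, Devonian, Carboniferous, Permian, Triassic.

284 million years; Ordovician, Silurian, Devonian, Carboniferous, Permian, Triassic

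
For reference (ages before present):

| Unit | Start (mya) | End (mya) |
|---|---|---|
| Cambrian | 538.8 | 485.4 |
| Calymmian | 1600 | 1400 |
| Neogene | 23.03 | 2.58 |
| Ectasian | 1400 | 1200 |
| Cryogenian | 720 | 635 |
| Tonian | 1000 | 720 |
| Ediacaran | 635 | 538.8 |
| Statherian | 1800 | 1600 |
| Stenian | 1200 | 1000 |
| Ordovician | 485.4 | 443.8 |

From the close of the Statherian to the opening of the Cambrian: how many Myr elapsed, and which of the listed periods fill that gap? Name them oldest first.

1061.2 million years; Calymmian, Ectasian, Stenian, Tonian, Cryogenian, Ediacaran

The Statherian closes at 1600 Ma and the Cambrian opens at 538.8 Ma, so the interval is 1600 − 538.8 = 1061.2 Myr.
A period fits inside if it starts at or after 1600 Ma and ends at or before 538.8 Ma; oldest first that gives Calymmian, Ectasian, Stenian, Tonian, Cryogenian, Ediacaran.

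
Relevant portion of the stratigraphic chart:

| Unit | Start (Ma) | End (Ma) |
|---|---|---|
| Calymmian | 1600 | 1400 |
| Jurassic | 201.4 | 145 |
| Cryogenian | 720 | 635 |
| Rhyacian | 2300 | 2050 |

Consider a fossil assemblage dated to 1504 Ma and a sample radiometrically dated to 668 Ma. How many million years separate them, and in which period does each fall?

836 million years apart; the first in the Calymmian, the second in the Cryogenian

Elapsed time: 1504 − 668 = 836 Myr.
1504 Ma lies within 1600–1400 Ma: Calymmian.
668 Ma lies within 720–635 Ma: Cryogenian.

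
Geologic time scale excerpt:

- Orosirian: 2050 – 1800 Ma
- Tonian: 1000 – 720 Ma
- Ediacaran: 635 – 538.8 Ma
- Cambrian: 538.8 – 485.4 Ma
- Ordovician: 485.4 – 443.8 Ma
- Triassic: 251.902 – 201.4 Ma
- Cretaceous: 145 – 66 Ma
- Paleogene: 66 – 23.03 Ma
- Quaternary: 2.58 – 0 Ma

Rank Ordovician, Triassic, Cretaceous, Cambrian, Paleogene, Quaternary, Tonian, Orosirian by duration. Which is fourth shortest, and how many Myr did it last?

Start − end for each: Ordovician 485.4 − 443.8 = 41.6; Triassic 251.902 − 201.4 = 50.502; Cretaceous 145 − 66 = 79; Cambrian 538.8 − 485.4 = 53.4; Paleogene 66 − 23.03 = 42.97; Quaternary 2.58 − 0 = 2.58; Tonian 1000 − 720 = 280; Orosirian 2050 − 1800 = 250.
Ranking these from shortest: Quaternary < Ordovician < Paleogene < Triassic < Cambrian < Cretaceous < Orosirian < Tonian.
Position 4 in that ranking is Triassic, which lasted 50.502 Myr.

Triassic, 50.502 million years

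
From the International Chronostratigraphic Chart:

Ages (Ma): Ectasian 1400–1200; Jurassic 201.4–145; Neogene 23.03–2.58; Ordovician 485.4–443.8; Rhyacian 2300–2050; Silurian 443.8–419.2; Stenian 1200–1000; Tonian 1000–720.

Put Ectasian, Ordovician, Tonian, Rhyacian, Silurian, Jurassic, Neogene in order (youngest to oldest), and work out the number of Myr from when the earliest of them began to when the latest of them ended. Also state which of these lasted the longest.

Neogene, Jurassic, Silurian, Ordovician, Tonian, Ectasian, Rhyacian; total span 2297.42 Myr; longest is Tonian

From the excerpt: Ectasian 1400–1200; Ordovician 485.4–443.8; Tonian 1000–720; Rhyacian 2300–2050; Silurian 443.8–419.2; Jurassic 201.4–145; Neogene 23.03–2.58 (Ma).
Larger Ma is earlier, so the oldest is Rhyacian and the youngest is Neogene; youngest to oldest: Neogene, Jurassic, Silurian, Ordovician, Tonian, Ectasian, Rhyacian.
Oldest start 2300 minus youngest end 2.58 gives 2297.42 Myr overall.
Individual lengths (start − end): Silurian 24.6; Neogene 20.45; Ectasian 200; Ordovician 41.6; Tonian 280; Rhyacian 250; Jurassic 56.4. The largest is Tonian at 280 Myr.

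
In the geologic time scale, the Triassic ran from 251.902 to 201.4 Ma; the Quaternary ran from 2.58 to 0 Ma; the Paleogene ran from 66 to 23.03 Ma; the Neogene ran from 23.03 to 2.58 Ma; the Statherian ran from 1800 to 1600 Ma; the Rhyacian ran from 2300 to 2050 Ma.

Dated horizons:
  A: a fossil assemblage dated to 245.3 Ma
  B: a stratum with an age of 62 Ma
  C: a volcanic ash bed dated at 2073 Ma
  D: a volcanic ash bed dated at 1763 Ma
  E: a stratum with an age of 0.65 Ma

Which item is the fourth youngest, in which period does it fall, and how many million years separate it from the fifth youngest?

D, in the Statherian; 310 million years to C

Smaller Ma means younger, so youngest first: E 0.65 < B 62 < A 245.3 < D 1763 < C 2073.
Counting 4 along gives D (1763 Ma); the excerpt puts that inside the Statherian, 1800–1600 Ma.
Next in line is C (2073 Ma), and 2073 − 1763 = 310 Myr.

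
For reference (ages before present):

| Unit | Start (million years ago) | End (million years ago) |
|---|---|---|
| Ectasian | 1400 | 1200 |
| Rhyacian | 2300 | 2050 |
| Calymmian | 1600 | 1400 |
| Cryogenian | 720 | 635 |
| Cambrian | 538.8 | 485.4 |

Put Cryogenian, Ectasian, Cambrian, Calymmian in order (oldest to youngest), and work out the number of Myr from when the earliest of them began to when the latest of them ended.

Calymmian, Ectasian, Cryogenian, Cambrian; total span 1114.6 Myr

From the excerpt: Cryogenian 720–635; Ectasian 1400–1200; Cambrian 538.8–485.4; Calymmian 1600–1400 (Ma).
Larger Ma is earlier, so the oldest is Calymmian and the youngest is Cambrian; oldest to youngest: Calymmian, Ectasian, Cryogenian, Cambrian.
Oldest start 1600 minus youngest end 485.4 gives 1114.6 Myr overall.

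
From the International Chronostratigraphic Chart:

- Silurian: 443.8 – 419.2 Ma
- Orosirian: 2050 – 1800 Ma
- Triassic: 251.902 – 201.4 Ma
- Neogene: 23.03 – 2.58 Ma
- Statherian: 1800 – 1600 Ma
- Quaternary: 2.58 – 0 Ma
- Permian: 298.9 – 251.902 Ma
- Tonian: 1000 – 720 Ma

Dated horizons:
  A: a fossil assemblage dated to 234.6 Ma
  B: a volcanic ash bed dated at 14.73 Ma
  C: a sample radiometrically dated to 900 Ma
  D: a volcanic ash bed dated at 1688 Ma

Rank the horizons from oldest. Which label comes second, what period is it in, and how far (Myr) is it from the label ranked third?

Sorted oldest-first by Ma: D (1688), C (900), A (234.6), B (14.73).
The second oldest is C at 900 Ma, which lies in 1000–720 Ma: the Tonian.
The third oldest is A at 234.6 Ma; separation = |900 − 234.6| = 665.4 Myr.

C, in the Tonian; 665.4 million years to A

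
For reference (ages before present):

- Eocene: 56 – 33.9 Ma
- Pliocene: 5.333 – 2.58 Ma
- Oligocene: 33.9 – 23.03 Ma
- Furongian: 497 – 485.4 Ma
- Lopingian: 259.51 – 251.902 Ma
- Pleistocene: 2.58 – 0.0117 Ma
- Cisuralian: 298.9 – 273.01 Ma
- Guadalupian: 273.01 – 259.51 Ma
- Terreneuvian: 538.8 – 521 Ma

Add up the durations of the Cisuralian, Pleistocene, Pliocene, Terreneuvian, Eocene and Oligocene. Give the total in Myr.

Duration is start − end for each: (298.9 − 273.01) + (2.58 − 0.0117) + (5.333 − 2.58) + (538.8 − 521) + (56 − 33.9) + (33.9 − 23.03).
That is 25.89 + 2.5683 + 2.753 + 17.8 + 22.1 + 10.87, which totals 81.9813 million years.

81.9813 million years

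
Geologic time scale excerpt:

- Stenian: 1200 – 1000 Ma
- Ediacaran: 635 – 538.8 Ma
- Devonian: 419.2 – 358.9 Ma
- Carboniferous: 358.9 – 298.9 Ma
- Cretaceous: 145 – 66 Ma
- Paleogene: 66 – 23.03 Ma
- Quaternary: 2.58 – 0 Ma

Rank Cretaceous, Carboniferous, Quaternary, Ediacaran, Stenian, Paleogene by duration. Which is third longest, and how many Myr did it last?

Start − end for each: Cretaceous 145 − 66 = 79; Carboniferous 358.9 − 298.9 = 60; Quaternary 2.58 − 0 = 2.58; Ediacaran 635 − 538.8 = 96.2; Stenian 1200 − 1000 = 200; Paleogene 66 − 23.03 = 42.97.
Ranking these from longest: Stenian > Ediacaran > Cretaceous > Carboniferous > Paleogene > Quaternary.
Position 3 in that ranking is Cretaceous, which lasted 79 Myr.

Cretaceous, 79 million years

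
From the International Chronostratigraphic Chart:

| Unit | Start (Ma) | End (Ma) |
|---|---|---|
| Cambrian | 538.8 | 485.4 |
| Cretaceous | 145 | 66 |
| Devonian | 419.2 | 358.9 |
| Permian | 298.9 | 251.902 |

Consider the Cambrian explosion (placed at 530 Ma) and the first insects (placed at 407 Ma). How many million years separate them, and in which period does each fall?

Elapsed time: 530 − 407 = 123 Myr.
530 Ma lies within 538.8–485.4 Ma: Cambrian.
407 Ma lies within 419.2–358.9 Ma: Devonian.

123 million years apart; the first in the Cambrian, the second in the Devonian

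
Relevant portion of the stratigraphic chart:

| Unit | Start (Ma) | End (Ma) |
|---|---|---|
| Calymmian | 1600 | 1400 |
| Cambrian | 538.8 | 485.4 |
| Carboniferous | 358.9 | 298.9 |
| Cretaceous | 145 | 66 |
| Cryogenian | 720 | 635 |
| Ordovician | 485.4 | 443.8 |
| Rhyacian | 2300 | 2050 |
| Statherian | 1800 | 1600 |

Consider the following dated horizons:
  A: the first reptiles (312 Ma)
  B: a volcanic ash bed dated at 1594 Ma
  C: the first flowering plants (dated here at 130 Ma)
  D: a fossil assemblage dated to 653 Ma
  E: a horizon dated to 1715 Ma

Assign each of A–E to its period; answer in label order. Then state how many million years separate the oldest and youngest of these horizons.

Match each age against the start–end ranges in the excerpt: A = 312 Ma → Carboniferous (358.9–298.9); B = 1594 Ma → Calymmian (1600–1400); C = 130 Ma → Cretaceous (145–66); D = 653 Ma → Cryogenian (720–635); E = 1715 Ma → Statherian (1800–1600).
The largest age is 1715 Ma and the smallest is 130 Ma; their difference is 1585 Myr.

A — Carboniferous; B — Calymmian; C — Cretaceous; D — Cryogenian; E — Statherian; span 1585 million years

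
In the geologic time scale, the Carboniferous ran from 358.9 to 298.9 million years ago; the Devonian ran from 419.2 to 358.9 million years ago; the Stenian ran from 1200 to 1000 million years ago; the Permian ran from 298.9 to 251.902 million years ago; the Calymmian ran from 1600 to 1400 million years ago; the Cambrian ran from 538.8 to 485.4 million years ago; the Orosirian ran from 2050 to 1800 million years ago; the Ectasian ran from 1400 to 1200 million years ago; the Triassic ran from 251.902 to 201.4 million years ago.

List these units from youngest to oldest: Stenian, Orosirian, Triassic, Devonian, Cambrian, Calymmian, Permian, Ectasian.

Triassic, then Permian, then Devonian, then Cambrian, then Stenian, then Ectasian, then Calymmian, then Orosirian

Sorting by start age (ascending Ma, since larger Ma = older): Triassic start 251.902, Permian start 298.9, Devonian start 419.2, Cambrian start 538.8, Stenian start 1200, Ectasian start 1400, Calymmian start 1600, Orosirian start 2050.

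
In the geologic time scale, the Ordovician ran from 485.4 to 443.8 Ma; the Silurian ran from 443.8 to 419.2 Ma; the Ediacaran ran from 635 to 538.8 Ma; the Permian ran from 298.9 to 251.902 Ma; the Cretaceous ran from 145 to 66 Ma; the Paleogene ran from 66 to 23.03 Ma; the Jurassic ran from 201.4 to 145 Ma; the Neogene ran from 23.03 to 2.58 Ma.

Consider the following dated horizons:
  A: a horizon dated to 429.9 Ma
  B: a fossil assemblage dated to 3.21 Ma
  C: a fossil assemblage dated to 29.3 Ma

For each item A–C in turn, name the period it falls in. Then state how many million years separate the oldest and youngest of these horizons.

A: 429.9 Ma lies in 443.8–419.2 Ma, so Silurian.
B: 3.21 Ma lies in 23.03–2.58 Ma, so Neogene.
C: 29.3 Ma lies in 66–23.03 Ma, so Paleogene.
Oldest = 429.9 Ma, youngest = 3.21 Ma → span 426.69 Myr.

A — Silurian; B — Neogene; C — Paleogene; span 426.69 million years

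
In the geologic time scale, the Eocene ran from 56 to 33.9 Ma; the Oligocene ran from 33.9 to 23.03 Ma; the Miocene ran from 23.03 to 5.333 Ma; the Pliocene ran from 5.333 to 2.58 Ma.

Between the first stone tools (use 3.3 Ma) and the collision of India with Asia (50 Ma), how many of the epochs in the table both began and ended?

2

50 Ma sits inside the Eocene (56–33.9) and 3.3 Ma inside the Pliocene (5.333–2.58); neither of those is wholly between the two dates.
The listed epochs lying completely between them are Oligocene, Miocene — 2 in all.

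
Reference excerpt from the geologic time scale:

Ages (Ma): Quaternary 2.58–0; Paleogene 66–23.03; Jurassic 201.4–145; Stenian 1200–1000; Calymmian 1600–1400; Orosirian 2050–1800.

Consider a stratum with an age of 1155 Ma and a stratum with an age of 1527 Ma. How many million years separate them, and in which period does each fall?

Elapsed time: 1527 − 1155 = 372 Myr.
1155 Ma lies within 1200–1000 Ma: Stenian.
1527 Ma lies within 1600–1400 Ma: Calymmian.

372 million years apart; the first in the Stenian, the second in the Calymmian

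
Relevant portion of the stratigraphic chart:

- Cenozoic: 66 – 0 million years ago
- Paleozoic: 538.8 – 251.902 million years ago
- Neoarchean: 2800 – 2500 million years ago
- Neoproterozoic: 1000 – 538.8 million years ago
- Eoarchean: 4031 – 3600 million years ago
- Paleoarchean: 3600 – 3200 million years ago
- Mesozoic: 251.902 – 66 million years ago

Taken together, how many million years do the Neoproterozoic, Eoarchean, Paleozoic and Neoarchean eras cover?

Each duration: Neoproterozoic = 461.2; Eoarchean = 431; Paleozoic = 286.898; Neoarchean = 300.
Sum: 461.2 + 431 + 286.898 + 300 = 1479.098 Myr.

1479.098 million years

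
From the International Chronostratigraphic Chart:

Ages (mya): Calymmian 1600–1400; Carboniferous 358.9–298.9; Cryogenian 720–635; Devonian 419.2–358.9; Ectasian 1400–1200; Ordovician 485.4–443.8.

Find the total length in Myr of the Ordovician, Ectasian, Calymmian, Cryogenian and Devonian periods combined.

Duration is start − end for each: (485.4 − 443.8) + (1400 − 1200) + (1600 − 1400) + (720 − 635) + (419.2 − 358.9).
That is 41.6 + 200 + 200 + 85 + 60.3, which totals 586.9 million years.

586.9 million years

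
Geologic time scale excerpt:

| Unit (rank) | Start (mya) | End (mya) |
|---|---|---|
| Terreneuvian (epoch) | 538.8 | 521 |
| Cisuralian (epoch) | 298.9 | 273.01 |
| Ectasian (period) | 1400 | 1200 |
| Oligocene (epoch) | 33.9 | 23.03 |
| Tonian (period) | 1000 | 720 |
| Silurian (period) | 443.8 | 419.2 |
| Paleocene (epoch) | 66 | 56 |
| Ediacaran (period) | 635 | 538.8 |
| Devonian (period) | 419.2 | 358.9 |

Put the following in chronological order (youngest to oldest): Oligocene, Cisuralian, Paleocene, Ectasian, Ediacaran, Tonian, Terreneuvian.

Read off each span (Ma): Oligocene 33.9–23.03; Cisuralian 298.9–273.01; Paleocene 66–56; Ectasian 1400–1200; Ediacaran 635–538.8; Tonian 1000–720; Terreneuvian 538.8–521.
Larger Ma is older, so oldest→youngest is Ectasian, Tonian, Ediacaran, Terreneuvian, Cisuralian, Paleocene, Oligocene; reverse it for youngest→oldest.

Oligocene → Paleocene → Cisuralian → Terreneuvian → Ediacaran → Tonian → Ectasian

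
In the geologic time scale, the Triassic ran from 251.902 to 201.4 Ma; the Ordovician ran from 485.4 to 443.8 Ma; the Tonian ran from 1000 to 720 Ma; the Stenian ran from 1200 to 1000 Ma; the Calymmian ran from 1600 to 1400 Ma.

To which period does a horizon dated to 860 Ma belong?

860 Ma lies between 1000 and 720 Ma, so it falls in the Tonian.

Tonian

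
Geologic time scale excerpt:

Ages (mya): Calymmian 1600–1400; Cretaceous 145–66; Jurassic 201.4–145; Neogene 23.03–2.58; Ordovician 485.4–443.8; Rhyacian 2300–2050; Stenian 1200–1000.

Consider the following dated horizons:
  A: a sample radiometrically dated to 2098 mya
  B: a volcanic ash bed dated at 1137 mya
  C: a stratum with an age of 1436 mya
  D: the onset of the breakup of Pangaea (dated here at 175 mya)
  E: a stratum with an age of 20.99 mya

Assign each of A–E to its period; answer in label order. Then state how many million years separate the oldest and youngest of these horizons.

A — Rhyacian; B — Stenian; C — Calymmian; D — Jurassic; E — Neogene; span 2077.01 million years

Match each age against the start–end ranges in the excerpt: A = 2098 Ma → Rhyacian (2300–2050); B = 1137 Ma → Stenian (1200–1000); C = 1436 Ma → Calymmian (1600–1400); D = 175 Ma → Jurassic (201.4–145); E = 20.99 Ma → Neogene (23.03–2.58).
The largest age is 2098 Ma and the smallest is 20.99 Ma; their difference is 2077.01 Myr.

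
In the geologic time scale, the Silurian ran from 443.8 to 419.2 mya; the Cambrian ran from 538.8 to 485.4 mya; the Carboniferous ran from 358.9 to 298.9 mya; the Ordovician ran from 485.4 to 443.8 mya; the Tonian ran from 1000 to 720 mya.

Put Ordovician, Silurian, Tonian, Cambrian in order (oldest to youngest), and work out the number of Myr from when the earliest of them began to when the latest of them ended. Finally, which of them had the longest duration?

Tonian → Cambrian → Ordovician → Silurian; total span 580.8 Myr; longest is Tonian

Start ages (Ma): Tonian 1000, Cambrian 538.8, Ordovician 485.4, Silurian 443.8.
Ordered oldest to youngest: Tonian, Cambrian, Ordovician, Silurian.
Span = 1000 − 419.2 = 580.8 Myr.
Durations: Ordovician 41.6, Silurian 24.6, Cambrian 53.4, Tonian 280 → longest is Tonian (280 Myr).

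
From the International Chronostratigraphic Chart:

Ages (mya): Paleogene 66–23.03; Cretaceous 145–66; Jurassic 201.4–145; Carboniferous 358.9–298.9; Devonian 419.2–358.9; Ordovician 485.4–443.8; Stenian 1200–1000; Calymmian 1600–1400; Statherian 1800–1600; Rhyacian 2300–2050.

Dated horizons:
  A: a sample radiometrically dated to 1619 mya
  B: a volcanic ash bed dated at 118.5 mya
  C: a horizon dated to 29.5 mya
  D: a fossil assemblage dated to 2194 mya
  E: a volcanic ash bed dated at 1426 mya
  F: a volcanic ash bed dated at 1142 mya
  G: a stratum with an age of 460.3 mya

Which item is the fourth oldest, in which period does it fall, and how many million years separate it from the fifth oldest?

Sorted oldest-first by Ma: D (2194), A (1619), E (1426), F (1142), G (460.3), B (118.5), C (29.5).
The fourth oldest is F at 1142 Ma, which lies in 1200–1000 Ma: the Stenian.
The fifth oldest is G at 460.3 Ma; separation = |1142 − 460.3| = 681.7 Myr.

F, in the Stenian; 681.7 million years to G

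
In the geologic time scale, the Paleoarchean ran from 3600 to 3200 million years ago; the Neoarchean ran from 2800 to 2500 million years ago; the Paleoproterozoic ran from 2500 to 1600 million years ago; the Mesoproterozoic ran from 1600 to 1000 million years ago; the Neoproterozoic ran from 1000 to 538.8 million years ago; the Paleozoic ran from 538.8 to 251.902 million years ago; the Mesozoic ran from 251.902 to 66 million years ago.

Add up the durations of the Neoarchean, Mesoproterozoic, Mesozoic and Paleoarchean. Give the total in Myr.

Each duration: Neoarchean = 300; Mesoproterozoic = 600; Mesozoic = 185.902; Paleoarchean = 400.
Sum: 300 + 600 + 185.902 + 400 = 1485.902 Myr.

1485.902 million years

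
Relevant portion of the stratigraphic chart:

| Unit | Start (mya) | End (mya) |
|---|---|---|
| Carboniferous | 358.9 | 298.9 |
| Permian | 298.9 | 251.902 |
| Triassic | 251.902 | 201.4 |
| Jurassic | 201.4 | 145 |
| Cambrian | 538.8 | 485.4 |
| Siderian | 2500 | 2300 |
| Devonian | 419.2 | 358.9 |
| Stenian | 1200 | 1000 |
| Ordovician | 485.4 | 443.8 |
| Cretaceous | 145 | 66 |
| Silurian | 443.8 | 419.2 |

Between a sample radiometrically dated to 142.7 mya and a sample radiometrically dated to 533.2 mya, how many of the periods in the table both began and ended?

7

533.2 Ma sits inside the Cambrian (538.8–485.4) and 142.7 Ma inside the Cretaceous (145–66); neither of those is wholly between the two dates.
The listed periods lying completely between them are Ordovician, Silurian, Devonian, Carboniferous, Permian, Triassic, Jurassic — 7 in all.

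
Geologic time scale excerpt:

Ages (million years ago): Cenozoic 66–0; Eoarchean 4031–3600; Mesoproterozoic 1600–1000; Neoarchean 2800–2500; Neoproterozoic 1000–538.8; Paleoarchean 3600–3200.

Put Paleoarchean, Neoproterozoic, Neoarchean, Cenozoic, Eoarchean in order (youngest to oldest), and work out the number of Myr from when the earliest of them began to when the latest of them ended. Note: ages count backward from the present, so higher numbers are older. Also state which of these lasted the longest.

Cenozoic → Neoproterozoic → Neoarchean → Paleoarchean → Eoarchean; total span 4031 Myr; longest is Neoproterozoic

Start ages (Ma): Eoarchean 4031, Paleoarchean 3600, Neoarchean 2800, Neoproterozoic 1000, Cenozoic 66.
Ordered youngest to oldest: Cenozoic, Neoproterozoic, Neoarchean, Paleoarchean, Eoarchean.
Span = 4031 − 0 = 4031 Myr.
Durations: Eoarchean 431, Neoproterozoic 461.2, Paleoarchean 400, Cenozoic 66, Neoarchean 300 → longest is Neoproterozoic (461.2 Myr).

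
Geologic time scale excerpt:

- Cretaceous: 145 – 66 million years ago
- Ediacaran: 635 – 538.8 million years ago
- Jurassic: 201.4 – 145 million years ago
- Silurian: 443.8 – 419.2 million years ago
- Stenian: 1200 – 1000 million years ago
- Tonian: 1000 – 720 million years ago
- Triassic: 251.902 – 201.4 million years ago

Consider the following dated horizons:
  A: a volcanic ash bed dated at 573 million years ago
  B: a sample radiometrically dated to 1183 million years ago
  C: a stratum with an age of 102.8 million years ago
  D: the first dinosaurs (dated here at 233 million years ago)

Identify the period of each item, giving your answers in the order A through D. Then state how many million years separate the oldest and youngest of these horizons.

A — Ediacaran; B — Stenian; C — Cretaceous; D — Triassic; span 1080.2 million years

Match each age against the start–end ranges in the excerpt: A = 573 Ma → Ediacaran (635–538.8); B = 1183 Ma → Stenian (1200–1000); C = 102.8 Ma → Cretaceous (145–66); D = 233 Ma → Triassic (251.902–201.4).
The largest age is 1183 Ma and the smallest is 102.8 Ma; their difference is 1080.2 Myr.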